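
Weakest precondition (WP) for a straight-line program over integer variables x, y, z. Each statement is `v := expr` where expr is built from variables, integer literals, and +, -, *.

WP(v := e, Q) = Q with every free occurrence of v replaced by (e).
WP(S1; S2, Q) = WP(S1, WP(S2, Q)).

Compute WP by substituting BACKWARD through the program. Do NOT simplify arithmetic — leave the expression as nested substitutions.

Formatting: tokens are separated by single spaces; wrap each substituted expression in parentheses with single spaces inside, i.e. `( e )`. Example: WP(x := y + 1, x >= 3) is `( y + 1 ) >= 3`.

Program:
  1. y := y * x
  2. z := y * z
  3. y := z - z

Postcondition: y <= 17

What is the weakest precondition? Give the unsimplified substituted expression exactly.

Answer: ( ( ( y * x ) * z ) - ( ( y * x ) * z ) ) <= 17

Derivation:
post: y <= 17
stmt 3: y := z - z  -- replace 1 occurrence(s) of y with (z - z)
  => ( z - z ) <= 17
stmt 2: z := y * z  -- replace 2 occurrence(s) of z with (y * z)
  => ( ( y * z ) - ( y * z ) ) <= 17
stmt 1: y := y * x  -- replace 2 occurrence(s) of y with (y * x)
  => ( ( ( y * x ) * z ) - ( ( y * x ) * z ) ) <= 17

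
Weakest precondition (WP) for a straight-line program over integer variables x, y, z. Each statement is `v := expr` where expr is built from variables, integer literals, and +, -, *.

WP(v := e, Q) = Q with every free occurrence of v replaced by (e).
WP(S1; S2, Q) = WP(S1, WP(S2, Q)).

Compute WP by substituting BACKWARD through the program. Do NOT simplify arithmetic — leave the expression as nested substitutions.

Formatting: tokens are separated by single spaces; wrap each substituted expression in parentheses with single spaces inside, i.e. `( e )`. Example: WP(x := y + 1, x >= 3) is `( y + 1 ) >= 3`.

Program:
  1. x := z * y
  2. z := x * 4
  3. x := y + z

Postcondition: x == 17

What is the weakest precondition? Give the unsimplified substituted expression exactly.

Answer: ( y + ( ( z * y ) * 4 ) ) == 17

Derivation:
post: x == 17
stmt 3: x := y + z  -- replace 1 occurrence(s) of x with (y + z)
  => ( y + z ) == 17
stmt 2: z := x * 4  -- replace 1 occurrence(s) of z with (x * 4)
  => ( y + ( x * 4 ) ) == 17
stmt 1: x := z * y  -- replace 1 occurrence(s) of x with (z * y)
  => ( y + ( ( z * y ) * 4 ) ) == 17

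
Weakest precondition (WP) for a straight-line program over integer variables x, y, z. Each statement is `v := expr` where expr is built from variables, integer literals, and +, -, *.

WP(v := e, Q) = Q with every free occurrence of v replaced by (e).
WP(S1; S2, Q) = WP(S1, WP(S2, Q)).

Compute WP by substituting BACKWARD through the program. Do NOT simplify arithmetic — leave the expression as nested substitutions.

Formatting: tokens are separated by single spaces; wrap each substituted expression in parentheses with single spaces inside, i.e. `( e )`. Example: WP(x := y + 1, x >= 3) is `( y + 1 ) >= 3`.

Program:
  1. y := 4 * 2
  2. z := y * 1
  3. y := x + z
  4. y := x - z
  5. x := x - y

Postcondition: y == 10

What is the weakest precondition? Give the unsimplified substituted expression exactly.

Answer: ( x - ( ( 4 * 2 ) * 1 ) ) == 10

Derivation:
post: y == 10
stmt 5: x := x - y  -- replace 0 occurrence(s) of x with (x - y)
  => y == 10
stmt 4: y := x - z  -- replace 1 occurrence(s) of y with (x - z)
  => ( x - z ) == 10
stmt 3: y := x + z  -- replace 0 occurrence(s) of y with (x + z)
  => ( x - z ) == 10
stmt 2: z := y * 1  -- replace 1 occurrence(s) of z with (y * 1)
  => ( x - ( y * 1 ) ) == 10
stmt 1: y := 4 * 2  -- replace 1 occurrence(s) of y with (4 * 2)
  => ( x - ( ( 4 * 2 ) * 1 ) ) == 10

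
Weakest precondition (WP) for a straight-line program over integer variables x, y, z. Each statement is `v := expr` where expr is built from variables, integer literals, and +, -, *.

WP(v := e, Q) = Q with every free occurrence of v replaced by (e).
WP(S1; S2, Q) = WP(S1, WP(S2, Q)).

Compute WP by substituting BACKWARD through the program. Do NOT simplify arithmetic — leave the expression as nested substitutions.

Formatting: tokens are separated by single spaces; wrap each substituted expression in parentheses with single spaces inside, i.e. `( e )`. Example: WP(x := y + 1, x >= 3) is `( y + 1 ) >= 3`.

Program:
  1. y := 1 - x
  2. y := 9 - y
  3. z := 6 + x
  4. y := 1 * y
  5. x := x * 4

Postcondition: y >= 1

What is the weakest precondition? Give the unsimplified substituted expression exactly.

Answer: ( 1 * ( 9 - ( 1 - x ) ) ) >= 1

Derivation:
post: y >= 1
stmt 5: x := x * 4  -- replace 0 occurrence(s) of x with (x * 4)
  => y >= 1
stmt 4: y := 1 * y  -- replace 1 occurrence(s) of y with (1 * y)
  => ( 1 * y ) >= 1
stmt 3: z := 6 + x  -- replace 0 occurrence(s) of z with (6 + x)
  => ( 1 * y ) >= 1
stmt 2: y := 9 - y  -- replace 1 occurrence(s) of y with (9 - y)
  => ( 1 * ( 9 - y ) ) >= 1
stmt 1: y := 1 - x  -- replace 1 occurrence(s) of y with (1 - x)
  => ( 1 * ( 9 - ( 1 - x ) ) ) >= 1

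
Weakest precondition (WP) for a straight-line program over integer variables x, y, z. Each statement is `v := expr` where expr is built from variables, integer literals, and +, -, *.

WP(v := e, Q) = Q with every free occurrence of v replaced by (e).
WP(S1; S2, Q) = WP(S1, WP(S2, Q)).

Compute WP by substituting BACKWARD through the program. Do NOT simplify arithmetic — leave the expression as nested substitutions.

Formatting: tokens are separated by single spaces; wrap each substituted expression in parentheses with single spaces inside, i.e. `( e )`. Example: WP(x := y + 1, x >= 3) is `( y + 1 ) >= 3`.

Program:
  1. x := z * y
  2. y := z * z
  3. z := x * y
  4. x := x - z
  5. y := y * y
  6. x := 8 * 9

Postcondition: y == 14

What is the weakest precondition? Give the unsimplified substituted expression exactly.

post: y == 14
stmt 6: x := 8 * 9  -- replace 0 occurrence(s) of x with (8 * 9)
  => y == 14
stmt 5: y := y * y  -- replace 1 occurrence(s) of y with (y * y)
  => ( y * y ) == 14
stmt 4: x := x - z  -- replace 0 occurrence(s) of x with (x - z)
  => ( y * y ) == 14
stmt 3: z := x * y  -- replace 0 occurrence(s) of z with (x * y)
  => ( y * y ) == 14
stmt 2: y := z * z  -- replace 2 occurrence(s) of y with (z * z)
  => ( ( z * z ) * ( z * z ) ) == 14
stmt 1: x := z * y  -- replace 0 occurrence(s) of x with (z * y)
  => ( ( z * z ) * ( z * z ) ) == 14

Answer: ( ( z * z ) * ( z * z ) ) == 14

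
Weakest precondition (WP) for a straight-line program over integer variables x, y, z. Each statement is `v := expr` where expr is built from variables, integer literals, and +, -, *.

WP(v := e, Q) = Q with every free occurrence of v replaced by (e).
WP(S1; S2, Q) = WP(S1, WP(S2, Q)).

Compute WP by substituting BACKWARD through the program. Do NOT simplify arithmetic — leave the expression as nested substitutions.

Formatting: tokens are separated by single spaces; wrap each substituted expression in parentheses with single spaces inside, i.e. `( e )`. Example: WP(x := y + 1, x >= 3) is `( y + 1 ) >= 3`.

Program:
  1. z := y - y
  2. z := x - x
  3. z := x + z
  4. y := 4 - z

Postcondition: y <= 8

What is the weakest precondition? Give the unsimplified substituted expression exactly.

Answer: ( 4 - ( x + ( x - x ) ) ) <= 8

Derivation:
post: y <= 8
stmt 4: y := 4 - z  -- replace 1 occurrence(s) of y with (4 - z)
  => ( 4 - z ) <= 8
stmt 3: z := x + z  -- replace 1 occurrence(s) of z with (x + z)
  => ( 4 - ( x + z ) ) <= 8
stmt 2: z := x - x  -- replace 1 occurrence(s) of z with (x - x)
  => ( 4 - ( x + ( x - x ) ) ) <= 8
stmt 1: z := y - y  -- replace 0 occurrence(s) of z with (y - y)
  => ( 4 - ( x + ( x - x ) ) ) <= 8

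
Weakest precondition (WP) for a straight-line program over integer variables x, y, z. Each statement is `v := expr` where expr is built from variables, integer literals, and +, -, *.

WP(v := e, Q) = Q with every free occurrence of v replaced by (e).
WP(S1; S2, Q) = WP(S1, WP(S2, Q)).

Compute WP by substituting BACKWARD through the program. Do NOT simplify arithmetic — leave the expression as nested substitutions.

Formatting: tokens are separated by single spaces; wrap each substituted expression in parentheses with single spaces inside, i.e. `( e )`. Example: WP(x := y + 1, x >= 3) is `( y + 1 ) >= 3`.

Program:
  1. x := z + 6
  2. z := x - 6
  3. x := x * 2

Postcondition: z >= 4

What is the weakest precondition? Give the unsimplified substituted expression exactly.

Answer: ( ( z + 6 ) - 6 ) >= 4

Derivation:
post: z >= 4
stmt 3: x := x * 2  -- replace 0 occurrence(s) of x with (x * 2)
  => z >= 4
stmt 2: z := x - 6  -- replace 1 occurrence(s) of z with (x - 6)
  => ( x - 6 ) >= 4
stmt 1: x := z + 6  -- replace 1 occurrence(s) of x with (z + 6)
  => ( ( z + 6 ) - 6 ) >= 4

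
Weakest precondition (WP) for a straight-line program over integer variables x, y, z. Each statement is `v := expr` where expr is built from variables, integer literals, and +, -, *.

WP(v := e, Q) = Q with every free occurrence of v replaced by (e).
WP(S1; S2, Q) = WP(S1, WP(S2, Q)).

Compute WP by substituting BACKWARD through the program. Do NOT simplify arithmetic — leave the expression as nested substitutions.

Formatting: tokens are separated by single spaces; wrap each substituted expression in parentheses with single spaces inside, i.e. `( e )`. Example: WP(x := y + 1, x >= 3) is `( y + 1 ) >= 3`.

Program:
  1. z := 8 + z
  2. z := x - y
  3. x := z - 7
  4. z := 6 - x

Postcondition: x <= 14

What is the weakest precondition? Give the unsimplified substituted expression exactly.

post: x <= 14
stmt 4: z := 6 - x  -- replace 0 occurrence(s) of z with (6 - x)
  => x <= 14
stmt 3: x := z - 7  -- replace 1 occurrence(s) of x with (z - 7)
  => ( z - 7 ) <= 14
stmt 2: z := x - y  -- replace 1 occurrence(s) of z with (x - y)
  => ( ( x - y ) - 7 ) <= 14
stmt 1: z := 8 + z  -- replace 0 occurrence(s) of z with (8 + z)
  => ( ( x - y ) - 7 ) <= 14

Answer: ( ( x - y ) - 7 ) <= 14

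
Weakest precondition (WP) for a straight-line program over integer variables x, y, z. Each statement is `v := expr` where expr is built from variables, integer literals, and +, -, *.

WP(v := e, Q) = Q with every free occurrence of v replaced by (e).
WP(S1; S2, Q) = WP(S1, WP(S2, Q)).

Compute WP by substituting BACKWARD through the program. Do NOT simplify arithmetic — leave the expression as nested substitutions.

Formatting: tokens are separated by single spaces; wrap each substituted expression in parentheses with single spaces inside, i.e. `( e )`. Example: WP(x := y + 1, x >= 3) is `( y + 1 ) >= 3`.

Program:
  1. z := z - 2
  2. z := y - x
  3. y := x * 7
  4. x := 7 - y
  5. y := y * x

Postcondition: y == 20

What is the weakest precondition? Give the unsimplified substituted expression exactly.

post: y == 20
stmt 5: y := y * x  -- replace 1 occurrence(s) of y with (y * x)
  => ( y * x ) == 20
stmt 4: x := 7 - y  -- replace 1 occurrence(s) of x with (7 - y)
  => ( y * ( 7 - y ) ) == 20
stmt 3: y := x * 7  -- replace 2 occurrence(s) of y with (x * 7)
  => ( ( x * 7 ) * ( 7 - ( x * 7 ) ) ) == 20
stmt 2: z := y - x  -- replace 0 occurrence(s) of z with (y - x)
  => ( ( x * 7 ) * ( 7 - ( x * 7 ) ) ) == 20
stmt 1: z := z - 2  -- replace 0 occurrence(s) of z with (z - 2)
  => ( ( x * 7 ) * ( 7 - ( x * 7 ) ) ) == 20

Answer: ( ( x * 7 ) * ( 7 - ( x * 7 ) ) ) == 20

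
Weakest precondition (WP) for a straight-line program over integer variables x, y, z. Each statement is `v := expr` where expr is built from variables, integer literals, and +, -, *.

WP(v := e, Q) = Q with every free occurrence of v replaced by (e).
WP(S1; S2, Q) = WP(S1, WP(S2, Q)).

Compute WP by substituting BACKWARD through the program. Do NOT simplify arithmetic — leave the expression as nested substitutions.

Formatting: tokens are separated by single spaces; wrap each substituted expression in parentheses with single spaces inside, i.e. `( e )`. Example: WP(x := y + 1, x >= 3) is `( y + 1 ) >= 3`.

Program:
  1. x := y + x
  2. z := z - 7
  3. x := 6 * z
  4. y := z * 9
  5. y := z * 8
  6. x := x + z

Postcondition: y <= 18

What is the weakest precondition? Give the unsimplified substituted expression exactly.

post: y <= 18
stmt 6: x := x + z  -- replace 0 occurrence(s) of x with (x + z)
  => y <= 18
stmt 5: y := z * 8  -- replace 1 occurrence(s) of y with (z * 8)
  => ( z * 8 ) <= 18
stmt 4: y := z * 9  -- replace 0 occurrence(s) of y with (z * 9)
  => ( z * 8 ) <= 18
stmt 3: x := 6 * z  -- replace 0 occurrence(s) of x with (6 * z)
  => ( z * 8 ) <= 18
stmt 2: z := z - 7  -- replace 1 occurrence(s) of z with (z - 7)
  => ( ( z - 7 ) * 8 ) <= 18
stmt 1: x := y + x  -- replace 0 occurrence(s) of x with (y + x)
  => ( ( z - 7 ) * 8 ) <= 18

Answer: ( ( z - 7 ) * 8 ) <= 18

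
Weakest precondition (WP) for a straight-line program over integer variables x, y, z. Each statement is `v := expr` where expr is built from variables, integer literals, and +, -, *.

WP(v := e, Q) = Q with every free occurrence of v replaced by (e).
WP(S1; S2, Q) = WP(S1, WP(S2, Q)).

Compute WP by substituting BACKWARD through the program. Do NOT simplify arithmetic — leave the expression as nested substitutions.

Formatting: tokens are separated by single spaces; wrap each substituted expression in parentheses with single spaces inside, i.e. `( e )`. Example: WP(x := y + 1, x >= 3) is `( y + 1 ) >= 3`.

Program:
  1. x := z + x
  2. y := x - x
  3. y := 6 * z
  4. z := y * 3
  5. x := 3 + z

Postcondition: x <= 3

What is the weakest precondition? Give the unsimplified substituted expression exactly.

post: x <= 3
stmt 5: x := 3 + z  -- replace 1 occurrence(s) of x with (3 + z)
  => ( 3 + z ) <= 3
stmt 4: z := y * 3  -- replace 1 occurrence(s) of z with (y * 3)
  => ( 3 + ( y * 3 ) ) <= 3
stmt 3: y := 6 * z  -- replace 1 occurrence(s) of y with (6 * z)
  => ( 3 + ( ( 6 * z ) * 3 ) ) <= 3
stmt 2: y := x - x  -- replace 0 occurrence(s) of y with (x - x)
  => ( 3 + ( ( 6 * z ) * 3 ) ) <= 3
stmt 1: x := z + x  -- replace 0 occurrence(s) of x with (z + x)
  => ( 3 + ( ( 6 * z ) * 3 ) ) <= 3

Answer: ( 3 + ( ( 6 * z ) * 3 ) ) <= 3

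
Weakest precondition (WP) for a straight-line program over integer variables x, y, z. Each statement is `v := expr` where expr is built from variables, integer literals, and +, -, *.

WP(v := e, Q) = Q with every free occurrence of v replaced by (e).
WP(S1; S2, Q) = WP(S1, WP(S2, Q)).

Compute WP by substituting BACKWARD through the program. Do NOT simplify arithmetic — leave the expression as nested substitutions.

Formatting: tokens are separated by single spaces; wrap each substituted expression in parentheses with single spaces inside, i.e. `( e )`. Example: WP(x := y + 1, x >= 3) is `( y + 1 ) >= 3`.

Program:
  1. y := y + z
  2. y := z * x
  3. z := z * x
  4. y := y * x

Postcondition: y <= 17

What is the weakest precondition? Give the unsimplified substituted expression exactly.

post: y <= 17
stmt 4: y := y * x  -- replace 1 occurrence(s) of y with (y * x)
  => ( y * x ) <= 17
stmt 3: z := z * x  -- replace 0 occurrence(s) of z with (z * x)
  => ( y * x ) <= 17
stmt 2: y := z * x  -- replace 1 occurrence(s) of y with (z * x)
  => ( ( z * x ) * x ) <= 17
stmt 1: y := y + z  -- replace 0 occurrence(s) of y with (y + z)
  => ( ( z * x ) * x ) <= 17

Answer: ( ( z * x ) * x ) <= 17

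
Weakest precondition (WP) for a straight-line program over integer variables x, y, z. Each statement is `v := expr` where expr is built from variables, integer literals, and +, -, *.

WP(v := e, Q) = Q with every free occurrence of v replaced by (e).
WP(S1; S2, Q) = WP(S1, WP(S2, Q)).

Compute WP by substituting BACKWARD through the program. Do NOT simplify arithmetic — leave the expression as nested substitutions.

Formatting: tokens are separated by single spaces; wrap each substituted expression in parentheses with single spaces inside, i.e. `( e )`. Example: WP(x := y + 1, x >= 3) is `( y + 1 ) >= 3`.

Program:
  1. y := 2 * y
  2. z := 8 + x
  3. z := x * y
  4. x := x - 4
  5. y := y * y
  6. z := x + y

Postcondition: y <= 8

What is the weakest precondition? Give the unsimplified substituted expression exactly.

Answer: ( ( 2 * y ) * ( 2 * y ) ) <= 8

Derivation:
post: y <= 8
stmt 6: z := x + y  -- replace 0 occurrence(s) of z with (x + y)
  => y <= 8
stmt 5: y := y * y  -- replace 1 occurrence(s) of y with (y * y)
  => ( y * y ) <= 8
stmt 4: x := x - 4  -- replace 0 occurrence(s) of x with (x - 4)
  => ( y * y ) <= 8
stmt 3: z := x * y  -- replace 0 occurrence(s) of z with (x * y)
  => ( y * y ) <= 8
stmt 2: z := 8 + x  -- replace 0 occurrence(s) of z with (8 + x)
  => ( y * y ) <= 8
stmt 1: y := 2 * y  -- replace 2 occurrence(s) of y with (2 * y)
  => ( ( 2 * y ) * ( 2 * y ) ) <= 8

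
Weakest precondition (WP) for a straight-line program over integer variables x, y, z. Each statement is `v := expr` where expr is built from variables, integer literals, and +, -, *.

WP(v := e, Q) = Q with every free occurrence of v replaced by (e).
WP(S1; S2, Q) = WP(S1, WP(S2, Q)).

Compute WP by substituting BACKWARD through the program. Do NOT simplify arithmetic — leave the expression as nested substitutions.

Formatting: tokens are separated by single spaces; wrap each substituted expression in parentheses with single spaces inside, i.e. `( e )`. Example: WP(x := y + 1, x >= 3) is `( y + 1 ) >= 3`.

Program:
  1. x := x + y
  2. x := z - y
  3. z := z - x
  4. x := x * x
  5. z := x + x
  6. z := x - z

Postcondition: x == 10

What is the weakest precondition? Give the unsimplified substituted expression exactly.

post: x == 10
stmt 6: z := x - z  -- replace 0 occurrence(s) of z with (x - z)
  => x == 10
stmt 5: z := x + x  -- replace 0 occurrence(s) of z with (x + x)
  => x == 10
stmt 4: x := x * x  -- replace 1 occurrence(s) of x with (x * x)
  => ( x * x ) == 10
stmt 3: z := z - x  -- replace 0 occurrence(s) of z with (z - x)
  => ( x * x ) == 10
stmt 2: x := z - y  -- replace 2 occurrence(s) of x with (z - y)
  => ( ( z - y ) * ( z - y ) ) == 10
stmt 1: x := x + y  -- replace 0 occurrence(s) of x with (x + y)
  => ( ( z - y ) * ( z - y ) ) == 10

Answer: ( ( z - y ) * ( z - y ) ) == 10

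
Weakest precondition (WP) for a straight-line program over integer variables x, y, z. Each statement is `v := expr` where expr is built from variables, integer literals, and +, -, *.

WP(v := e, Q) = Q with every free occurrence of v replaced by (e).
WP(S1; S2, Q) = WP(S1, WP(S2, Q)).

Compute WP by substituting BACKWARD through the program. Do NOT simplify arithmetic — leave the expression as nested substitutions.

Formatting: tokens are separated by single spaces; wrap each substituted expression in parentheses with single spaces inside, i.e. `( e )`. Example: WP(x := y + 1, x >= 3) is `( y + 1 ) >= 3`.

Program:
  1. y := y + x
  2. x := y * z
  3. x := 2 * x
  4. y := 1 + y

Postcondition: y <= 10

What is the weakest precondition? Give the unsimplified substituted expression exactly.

Answer: ( 1 + ( y + x ) ) <= 10

Derivation:
post: y <= 10
stmt 4: y := 1 + y  -- replace 1 occurrence(s) of y with (1 + y)
  => ( 1 + y ) <= 10
stmt 3: x := 2 * x  -- replace 0 occurrence(s) of x with (2 * x)
  => ( 1 + y ) <= 10
stmt 2: x := y * z  -- replace 0 occurrence(s) of x with (y * z)
  => ( 1 + y ) <= 10
stmt 1: y := y + x  -- replace 1 occurrence(s) of y with (y + x)
  => ( 1 + ( y + x ) ) <= 10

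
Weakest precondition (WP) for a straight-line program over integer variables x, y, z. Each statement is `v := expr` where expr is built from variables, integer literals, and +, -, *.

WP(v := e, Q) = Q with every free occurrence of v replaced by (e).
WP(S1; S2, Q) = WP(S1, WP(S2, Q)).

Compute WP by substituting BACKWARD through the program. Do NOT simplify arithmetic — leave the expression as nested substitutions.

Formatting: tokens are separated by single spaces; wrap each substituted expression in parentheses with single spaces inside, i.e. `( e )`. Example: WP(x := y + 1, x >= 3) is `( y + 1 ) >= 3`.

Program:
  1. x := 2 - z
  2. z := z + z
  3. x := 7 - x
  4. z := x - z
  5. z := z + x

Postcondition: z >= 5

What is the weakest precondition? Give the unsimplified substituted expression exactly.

post: z >= 5
stmt 5: z := z + x  -- replace 1 occurrence(s) of z with (z + x)
  => ( z + x ) >= 5
stmt 4: z := x - z  -- replace 1 occurrence(s) of z with (x - z)
  => ( ( x - z ) + x ) >= 5
stmt 3: x := 7 - x  -- replace 2 occurrence(s) of x with (7 - x)
  => ( ( ( 7 - x ) - z ) + ( 7 - x ) ) >= 5
stmt 2: z := z + z  -- replace 1 occurrence(s) of z with (z + z)
  => ( ( ( 7 - x ) - ( z + z ) ) + ( 7 - x ) ) >= 5
stmt 1: x := 2 - z  -- replace 2 occurrence(s) of x with (2 - z)
  => ( ( ( 7 - ( 2 - z ) ) - ( z + z ) ) + ( 7 - ( 2 - z ) ) ) >= 5

Answer: ( ( ( 7 - ( 2 - z ) ) - ( z + z ) ) + ( 7 - ( 2 - z ) ) ) >= 5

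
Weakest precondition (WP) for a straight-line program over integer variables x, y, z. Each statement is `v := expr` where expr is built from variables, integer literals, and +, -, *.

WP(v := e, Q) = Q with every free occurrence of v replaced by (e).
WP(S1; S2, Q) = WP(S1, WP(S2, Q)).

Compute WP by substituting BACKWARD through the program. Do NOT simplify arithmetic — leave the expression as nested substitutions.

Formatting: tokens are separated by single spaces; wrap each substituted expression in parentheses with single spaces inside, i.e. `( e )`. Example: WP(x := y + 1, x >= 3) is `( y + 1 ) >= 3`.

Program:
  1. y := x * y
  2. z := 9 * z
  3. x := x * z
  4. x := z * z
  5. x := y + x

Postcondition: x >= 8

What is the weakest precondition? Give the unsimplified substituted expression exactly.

post: x >= 8
stmt 5: x := y + x  -- replace 1 occurrence(s) of x with (y + x)
  => ( y + x ) >= 8
stmt 4: x := z * z  -- replace 1 occurrence(s) of x with (z * z)
  => ( y + ( z * z ) ) >= 8
stmt 3: x := x * z  -- replace 0 occurrence(s) of x with (x * z)
  => ( y + ( z * z ) ) >= 8
stmt 2: z := 9 * z  -- replace 2 occurrence(s) of z with (9 * z)
  => ( y + ( ( 9 * z ) * ( 9 * z ) ) ) >= 8
stmt 1: y := x * y  -- replace 1 occurrence(s) of y with (x * y)
  => ( ( x * y ) + ( ( 9 * z ) * ( 9 * z ) ) ) >= 8

Answer: ( ( x * y ) + ( ( 9 * z ) * ( 9 * z ) ) ) >= 8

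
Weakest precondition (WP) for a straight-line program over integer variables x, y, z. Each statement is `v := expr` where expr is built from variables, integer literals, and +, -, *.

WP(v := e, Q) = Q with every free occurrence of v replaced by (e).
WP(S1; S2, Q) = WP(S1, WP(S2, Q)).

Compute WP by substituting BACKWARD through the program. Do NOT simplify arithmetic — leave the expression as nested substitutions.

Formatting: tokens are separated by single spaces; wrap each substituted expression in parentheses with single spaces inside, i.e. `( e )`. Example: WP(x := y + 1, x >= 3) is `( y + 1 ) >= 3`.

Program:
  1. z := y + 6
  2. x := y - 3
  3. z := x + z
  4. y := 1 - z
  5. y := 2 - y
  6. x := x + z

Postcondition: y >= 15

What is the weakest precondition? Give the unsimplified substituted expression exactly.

post: y >= 15
stmt 6: x := x + z  -- replace 0 occurrence(s) of x with (x + z)
  => y >= 15
stmt 5: y := 2 - y  -- replace 1 occurrence(s) of y with (2 - y)
  => ( 2 - y ) >= 15
stmt 4: y := 1 - z  -- replace 1 occurrence(s) of y with (1 - z)
  => ( 2 - ( 1 - z ) ) >= 15
stmt 3: z := x + z  -- replace 1 occurrence(s) of z with (x + z)
  => ( 2 - ( 1 - ( x + z ) ) ) >= 15
stmt 2: x := y - 3  -- replace 1 occurrence(s) of x with (y - 3)
  => ( 2 - ( 1 - ( ( y - 3 ) + z ) ) ) >= 15
stmt 1: z := y + 6  -- replace 1 occurrence(s) of z with (y + 6)
  => ( 2 - ( 1 - ( ( y - 3 ) + ( y + 6 ) ) ) ) >= 15

Answer: ( 2 - ( 1 - ( ( y - 3 ) + ( y + 6 ) ) ) ) >= 15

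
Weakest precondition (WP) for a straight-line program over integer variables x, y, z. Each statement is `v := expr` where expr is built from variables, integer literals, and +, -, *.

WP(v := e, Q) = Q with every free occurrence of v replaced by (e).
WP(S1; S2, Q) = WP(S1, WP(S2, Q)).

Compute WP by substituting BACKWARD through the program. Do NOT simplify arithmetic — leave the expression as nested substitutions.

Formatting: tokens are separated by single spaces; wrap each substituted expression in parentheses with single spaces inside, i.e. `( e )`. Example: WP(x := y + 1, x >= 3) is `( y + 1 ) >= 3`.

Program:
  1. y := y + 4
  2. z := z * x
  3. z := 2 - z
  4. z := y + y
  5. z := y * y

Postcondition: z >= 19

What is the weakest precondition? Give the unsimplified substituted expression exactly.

Answer: ( ( y + 4 ) * ( y + 4 ) ) >= 19

Derivation:
post: z >= 19
stmt 5: z := y * y  -- replace 1 occurrence(s) of z with (y * y)
  => ( y * y ) >= 19
stmt 4: z := y + y  -- replace 0 occurrence(s) of z with (y + y)
  => ( y * y ) >= 19
stmt 3: z := 2 - z  -- replace 0 occurrence(s) of z with (2 - z)
  => ( y * y ) >= 19
stmt 2: z := z * x  -- replace 0 occurrence(s) of z with (z * x)
  => ( y * y ) >= 19
stmt 1: y := y + 4  -- replace 2 occurrence(s) of y with (y + 4)
  => ( ( y + 4 ) * ( y + 4 ) ) >= 19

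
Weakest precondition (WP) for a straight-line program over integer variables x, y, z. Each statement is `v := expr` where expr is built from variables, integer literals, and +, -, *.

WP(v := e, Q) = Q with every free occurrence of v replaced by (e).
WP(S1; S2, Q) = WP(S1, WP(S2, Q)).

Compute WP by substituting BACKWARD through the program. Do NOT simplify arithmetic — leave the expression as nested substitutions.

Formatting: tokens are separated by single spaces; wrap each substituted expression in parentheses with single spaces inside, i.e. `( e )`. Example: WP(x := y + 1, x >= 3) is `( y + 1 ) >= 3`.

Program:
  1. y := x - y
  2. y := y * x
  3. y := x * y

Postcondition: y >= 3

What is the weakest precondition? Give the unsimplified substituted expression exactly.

post: y >= 3
stmt 3: y := x * y  -- replace 1 occurrence(s) of y with (x * y)
  => ( x * y ) >= 3
stmt 2: y := y * x  -- replace 1 occurrence(s) of y with (y * x)
  => ( x * ( y * x ) ) >= 3
stmt 1: y := x - y  -- replace 1 occurrence(s) of y with (x - y)
  => ( x * ( ( x - y ) * x ) ) >= 3

Answer: ( x * ( ( x - y ) * x ) ) >= 3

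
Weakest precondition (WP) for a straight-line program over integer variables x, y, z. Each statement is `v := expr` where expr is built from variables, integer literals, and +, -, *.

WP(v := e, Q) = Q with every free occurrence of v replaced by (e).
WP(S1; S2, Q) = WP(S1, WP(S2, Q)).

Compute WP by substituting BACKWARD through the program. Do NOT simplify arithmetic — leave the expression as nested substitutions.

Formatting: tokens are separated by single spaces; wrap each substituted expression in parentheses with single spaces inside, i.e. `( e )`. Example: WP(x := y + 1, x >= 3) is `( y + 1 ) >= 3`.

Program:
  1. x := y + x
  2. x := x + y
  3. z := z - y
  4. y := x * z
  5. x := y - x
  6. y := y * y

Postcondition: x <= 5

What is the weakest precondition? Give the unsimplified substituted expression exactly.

Answer: ( ( ( ( y + x ) + y ) * ( z - y ) ) - ( ( y + x ) + y ) ) <= 5

Derivation:
post: x <= 5
stmt 6: y := y * y  -- replace 0 occurrence(s) of y with (y * y)
  => x <= 5
stmt 5: x := y - x  -- replace 1 occurrence(s) of x with (y - x)
  => ( y - x ) <= 5
stmt 4: y := x * z  -- replace 1 occurrence(s) of y with (x * z)
  => ( ( x * z ) - x ) <= 5
stmt 3: z := z - y  -- replace 1 occurrence(s) of z with (z - y)
  => ( ( x * ( z - y ) ) - x ) <= 5
stmt 2: x := x + y  -- replace 2 occurrence(s) of x with (x + y)
  => ( ( ( x + y ) * ( z - y ) ) - ( x + y ) ) <= 5
stmt 1: x := y + x  -- replace 2 occurrence(s) of x with (y + x)
  => ( ( ( ( y + x ) + y ) * ( z - y ) ) - ( ( y + x ) + y ) ) <= 5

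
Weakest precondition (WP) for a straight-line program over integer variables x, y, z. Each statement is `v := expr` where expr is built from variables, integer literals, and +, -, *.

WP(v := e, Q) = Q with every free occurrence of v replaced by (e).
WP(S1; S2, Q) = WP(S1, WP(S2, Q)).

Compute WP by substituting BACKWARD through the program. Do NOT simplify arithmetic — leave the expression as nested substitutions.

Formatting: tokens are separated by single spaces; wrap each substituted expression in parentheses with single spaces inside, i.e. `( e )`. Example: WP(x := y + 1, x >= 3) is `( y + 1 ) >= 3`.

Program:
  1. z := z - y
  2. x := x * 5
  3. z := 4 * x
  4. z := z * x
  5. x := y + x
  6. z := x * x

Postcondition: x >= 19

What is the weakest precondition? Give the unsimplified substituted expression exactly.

post: x >= 19
stmt 6: z := x * x  -- replace 0 occurrence(s) of z with (x * x)
  => x >= 19
stmt 5: x := y + x  -- replace 1 occurrence(s) of x with (y + x)
  => ( y + x ) >= 19
stmt 4: z := z * x  -- replace 0 occurrence(s) of z with (z * x)
  => ( y + x ) >= 19
stmt 3: z := 4 * x  -- replace 0 occurrence(s) of z with (4 * x)
  => ( y + x ) >= 19
stmt 2: x := x * 5  -- replace 1 occurrence(s) of x with (x * 5)
  => ( y + ( x * 5 ) ) >= 19
stmt 1: z := z - y  -- replace 0 occurrence(s) of z with (z - y)
  => ( y + ( x * 5 ) ) >= 19

Answer: ( y + ( x * 5 ) ) >= 19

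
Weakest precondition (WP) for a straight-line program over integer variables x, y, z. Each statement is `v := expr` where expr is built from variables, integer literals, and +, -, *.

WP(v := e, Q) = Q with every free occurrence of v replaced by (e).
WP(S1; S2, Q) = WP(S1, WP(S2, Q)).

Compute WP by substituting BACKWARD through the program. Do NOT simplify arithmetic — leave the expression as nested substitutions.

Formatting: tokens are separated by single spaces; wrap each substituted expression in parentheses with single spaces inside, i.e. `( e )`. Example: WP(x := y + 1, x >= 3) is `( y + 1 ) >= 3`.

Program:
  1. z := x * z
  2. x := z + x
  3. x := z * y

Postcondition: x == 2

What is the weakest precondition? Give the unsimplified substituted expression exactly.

Answer: ( ( x * z ) * y ) == 2

Derivation:
post: x == 2
stmt 3: x := z * y  -- replace 1 occurrence(s) of x with (z * y)
  => ( z * y ) == 2
stmt 2: x := z + x  -- replace 0 occurrence(s) of x with (z + x)
  => ( z * y ) == 2
stmt 1: z := x * z  -- replace 1 occurrence(s) of z with (x * z)
  => ( ( x * z ) * y ) == 2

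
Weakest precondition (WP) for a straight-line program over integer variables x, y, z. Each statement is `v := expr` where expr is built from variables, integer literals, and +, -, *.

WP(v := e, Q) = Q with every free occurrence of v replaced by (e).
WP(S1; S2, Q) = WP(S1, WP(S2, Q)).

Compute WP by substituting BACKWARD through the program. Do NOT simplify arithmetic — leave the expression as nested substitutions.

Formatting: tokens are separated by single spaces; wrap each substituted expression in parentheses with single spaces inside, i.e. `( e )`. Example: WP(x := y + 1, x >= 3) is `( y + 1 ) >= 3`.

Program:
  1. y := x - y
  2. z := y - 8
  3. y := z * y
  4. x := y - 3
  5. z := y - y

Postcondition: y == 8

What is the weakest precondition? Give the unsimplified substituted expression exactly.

post: y == 8
stmt 5: z := y - y  -- replace 0 occurrence(s) of z with (y - y)
  => y == 8
stmt 4: x := y - 3  -- replace 0 occurrence(s) of x with (y - 3)
  => y == 8
stmt 3: y := z * y  -- replace 1 occurrence(s) of y with (z * y)
  => ( z * y ) == 8
stmt 2: z := y - 8  -- replace 1 occurrence(s) of z with (y - 8)
  => ( ( y - 8 ) * y ) == 8
stmt 1: y := x - y  -- replace 2 occurrence(s) of y with (x - y)
  => ( ( ( x - y ) - 8 ) * ( x - y ) ) == 8

Answer: ( ( ( x - y ) - 8 ) * ( x - y ) ) == 8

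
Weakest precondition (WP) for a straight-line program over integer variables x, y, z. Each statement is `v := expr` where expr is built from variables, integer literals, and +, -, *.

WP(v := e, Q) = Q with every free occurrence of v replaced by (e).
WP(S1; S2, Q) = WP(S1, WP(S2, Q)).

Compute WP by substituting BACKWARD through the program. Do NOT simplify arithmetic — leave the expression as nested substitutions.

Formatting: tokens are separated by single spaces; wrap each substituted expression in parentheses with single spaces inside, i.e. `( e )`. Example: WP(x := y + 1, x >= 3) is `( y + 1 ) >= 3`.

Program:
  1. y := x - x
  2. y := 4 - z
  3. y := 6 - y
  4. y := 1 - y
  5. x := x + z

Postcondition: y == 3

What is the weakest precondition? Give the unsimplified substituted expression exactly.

Answer: ( 1 - ( 6 - ( 4 - z ) ) ) == 3

Derivation:
post: y == 3
stmt 5: x := x + z  -- replace 0 occurrence(s) of x with (x + z)
  => y == 3
stmt 4: y := 1 - y  -- replace 1 occurrence(s) of y with (1 - y)
  => ( 1 - y ) == 3
stmt 3: y := 6 - y  -- replace 1 occurrence(s) of y with (6 - y)
  => ( 1 - ( 6 - y ) ) == 3
stmt 2: y := 4 - z  -- replace 1 occurrence(s) of y with (4 - z)
  => ( 1 - ( 6 - ( 4 - z ) ) ) == 3
stmt 1: y := x - x  -- replace 0 occurrence(s) of y with (x - x)
  => ( 1 - ( 6 - ( 4 - z ) ) ) == 3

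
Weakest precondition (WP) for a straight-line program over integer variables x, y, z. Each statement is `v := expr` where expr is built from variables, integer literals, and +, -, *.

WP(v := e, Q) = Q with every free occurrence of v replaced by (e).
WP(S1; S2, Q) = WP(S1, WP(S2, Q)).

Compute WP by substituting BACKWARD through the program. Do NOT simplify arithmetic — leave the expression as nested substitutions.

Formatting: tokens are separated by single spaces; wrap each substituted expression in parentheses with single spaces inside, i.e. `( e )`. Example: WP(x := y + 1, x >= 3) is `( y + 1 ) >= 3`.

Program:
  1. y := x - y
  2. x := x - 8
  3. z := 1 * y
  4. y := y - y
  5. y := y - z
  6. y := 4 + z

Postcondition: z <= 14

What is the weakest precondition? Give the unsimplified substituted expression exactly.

Answer: ( 1 * ( x - y ) ) <= 14

Derivation:
post: z <= 14
stmt 6: y := 4 + z  -- replace 0 occurrence(s) of y with (4 + z)
  => z <= 14
stmt 5: y := y - z  -- replace 0 occurrence(s) of y with (y - z)
  => z <= 14
stmt 4: y := y - y  -- replace 0 occurrence(s) of y with (y - y)
  => z <= 14
stmt 3: z := 1 * y  -- replace 1 occurrence(s) of z with (1 * y)
  => ( 1 * y ) <= 14
stmt 2: x := x - 8  -- replace 0 occurrence(s) of x with (x - 8)
  => ( 1 * y ) <= 14
stmt 1: y := x - y  -- replace 1 occurrence(s) of y with (x - y)
  => ( 1 * ( x - y ) ) <= 14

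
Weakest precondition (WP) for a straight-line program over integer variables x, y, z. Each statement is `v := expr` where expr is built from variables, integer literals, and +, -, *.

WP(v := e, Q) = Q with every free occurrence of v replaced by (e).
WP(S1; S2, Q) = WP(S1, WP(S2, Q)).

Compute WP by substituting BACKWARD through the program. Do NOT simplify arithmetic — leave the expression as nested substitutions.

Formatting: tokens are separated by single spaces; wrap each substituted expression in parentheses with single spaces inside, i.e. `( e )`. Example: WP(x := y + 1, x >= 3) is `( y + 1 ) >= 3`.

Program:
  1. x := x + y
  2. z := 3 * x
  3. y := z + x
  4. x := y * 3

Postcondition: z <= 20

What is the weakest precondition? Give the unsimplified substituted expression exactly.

Answer: ( 3 * ( x + y ) ) <= 20

Derivation:
post: z <= 20
stmt 4: x := y * 3  -- replace 0 occurrence(s) of x with (y * 3)
  => z <= 20
stmt 3: y := z + x  -- replace 0 occurrence(s) of y with (z + x)
  => z <= 20
stmt 2: z := 3 * x  -- replace 1 occurrence(s) of z with (3 * x)
  => ( 3 * x ) <= 20
stmt 1: x := x + y  -- replace 1 occurrence(s) of x with (x + y)
  => ( 3 * ( x + y ) ) <= 20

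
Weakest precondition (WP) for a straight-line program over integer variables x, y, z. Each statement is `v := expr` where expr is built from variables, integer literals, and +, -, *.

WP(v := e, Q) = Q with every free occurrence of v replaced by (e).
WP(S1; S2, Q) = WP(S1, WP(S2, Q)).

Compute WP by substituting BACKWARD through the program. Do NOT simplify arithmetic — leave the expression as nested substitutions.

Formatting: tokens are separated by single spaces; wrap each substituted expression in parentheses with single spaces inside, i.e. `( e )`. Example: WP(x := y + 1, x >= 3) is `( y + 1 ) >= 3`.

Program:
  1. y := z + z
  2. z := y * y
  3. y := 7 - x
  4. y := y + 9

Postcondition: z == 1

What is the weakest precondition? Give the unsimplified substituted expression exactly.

post: z == 1
stmt 4: y := y + 9  -- replace 0 occurrence(s) of y with (y + 9)
  => z == 1
stmt 3: y := 7 - x  -- replace 0 occurrence(s) of y with (7 - x)
  => z == 1
stmt 2: z := y * y  -- replace 1 occurrence(s) of z with (y * y)
  => ( y * y ) == 1
stmt 1: y := z + z  -- replace 2 occurrence(s) of y with (z + z)
  => ( ( z + z ) * ( z + z ) ) == 1

Answer: ( ( z + z ) * ( z + z ) ) == 1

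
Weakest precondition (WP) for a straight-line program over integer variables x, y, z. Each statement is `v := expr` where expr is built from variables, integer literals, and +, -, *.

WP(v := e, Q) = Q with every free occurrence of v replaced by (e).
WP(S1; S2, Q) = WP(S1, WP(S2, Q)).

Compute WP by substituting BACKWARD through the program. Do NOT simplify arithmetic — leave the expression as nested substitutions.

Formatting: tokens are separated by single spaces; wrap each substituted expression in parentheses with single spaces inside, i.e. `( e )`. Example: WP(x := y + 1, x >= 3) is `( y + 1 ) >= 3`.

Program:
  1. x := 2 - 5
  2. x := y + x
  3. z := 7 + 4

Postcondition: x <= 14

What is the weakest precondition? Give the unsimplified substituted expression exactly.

Answer: ( y + ( 2 - 5 ) ) <= 14

Derivation:
post: x <= 14
stmt 3: z := 7 + 4  -- replace 0 occurrence(s) of z with (7 + 4)
  => x <= 14
stmt 2: x := y + x  -- replace 1 occurrence(s) of x with (y + x)
  => ( y + x ) <= 14
stmt 1: x := 2 - 5  -- replace 1 occurrence(s) of x with (2 - 5)
  => ( y + ( 2 - 5 ) ) <= 14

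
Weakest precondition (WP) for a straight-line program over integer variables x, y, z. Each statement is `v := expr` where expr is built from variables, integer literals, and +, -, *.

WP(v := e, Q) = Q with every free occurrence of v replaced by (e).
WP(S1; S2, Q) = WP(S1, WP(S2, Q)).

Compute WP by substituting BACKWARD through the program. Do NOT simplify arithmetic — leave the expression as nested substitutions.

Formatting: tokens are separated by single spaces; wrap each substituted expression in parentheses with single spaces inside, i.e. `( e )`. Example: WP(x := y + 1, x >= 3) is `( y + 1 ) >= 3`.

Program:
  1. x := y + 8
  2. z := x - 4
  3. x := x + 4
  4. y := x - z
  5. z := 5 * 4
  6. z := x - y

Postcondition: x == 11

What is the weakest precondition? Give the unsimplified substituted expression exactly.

post: x == 11
stmt 6: z := x - y  -- replace 0 occurrence(s) of z with (x - y)
  => x == 11
stmt 5: z := 5 * 4  -- replace 0 occurrence(s) of z with (5 * 4)
  => x == 11
stmt 4: y := x - z  -- replace 0 occurrence(s) of y with (x - z)
  => x == 11
stmt 3: x := x + 4  -- replace 1 occurrence(s) of x with (x + 4)
  => ( x + 4 ) == 11
stmt 2: z := x - 4  -- replace 0 occurrence(s) of z with (x - 4)
  => ( x + 4 ) == 11
stmt 1: x := y + 8  -- replace 1 occurrence(s) of x with (y + 8)
  => ( ( y + 8 ) + 4 ) == 11

Answer: ( ( y + 8 ) + 4 ) == 11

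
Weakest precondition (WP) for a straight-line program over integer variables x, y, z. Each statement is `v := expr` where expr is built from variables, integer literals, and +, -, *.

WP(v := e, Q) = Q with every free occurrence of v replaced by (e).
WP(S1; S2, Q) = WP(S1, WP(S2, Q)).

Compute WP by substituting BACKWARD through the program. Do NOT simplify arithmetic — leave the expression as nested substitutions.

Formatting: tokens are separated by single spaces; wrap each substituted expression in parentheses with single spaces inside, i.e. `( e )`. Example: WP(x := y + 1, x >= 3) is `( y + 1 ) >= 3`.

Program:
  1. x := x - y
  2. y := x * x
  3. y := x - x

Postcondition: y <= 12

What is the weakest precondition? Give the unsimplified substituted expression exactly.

post: y <= 12
stmt 3: y := x - x  -- replace 1 occurrence(s) of y with (x - x)
  => ( x - x ) <= 12
stmt 2: y := x * x  -- replace 0 occurrence(s) of y with (x * x)
  => ( x - x ) <= 12
stmt 1: x := x - y  -- replace 2 occurrence(s) of x with (x - y)
  => ( ( x - y ) - ( x - y ) ) <= 12

Answer: ( ( x - y ) - ( x - y ) ) <= 12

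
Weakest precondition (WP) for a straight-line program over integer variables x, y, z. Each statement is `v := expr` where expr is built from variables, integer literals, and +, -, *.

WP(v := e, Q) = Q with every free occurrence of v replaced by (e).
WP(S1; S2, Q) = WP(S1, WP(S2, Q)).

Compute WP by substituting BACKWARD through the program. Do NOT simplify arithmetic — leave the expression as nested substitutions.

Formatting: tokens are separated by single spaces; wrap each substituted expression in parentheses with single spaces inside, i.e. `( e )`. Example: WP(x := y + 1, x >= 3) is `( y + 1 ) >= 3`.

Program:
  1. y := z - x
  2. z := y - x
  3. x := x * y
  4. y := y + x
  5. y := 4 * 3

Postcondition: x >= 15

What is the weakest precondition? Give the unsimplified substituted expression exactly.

Answer: ( x * ( z - x ) ) >= 15

Derivation:
post: x >= 15
stmt 5: y := 4 * 3  -- replace 0 occurrence(s) of y with (4 * 3)
  => x >= 15
stmt 4: y := y + x  -- replace 0 occurrence(s) of y with (y + x)
  => x >= 15
stmt 3: x := x * y  -- replace 1 occurrence(s) of x with (x * y)
  => ( x * y ) >= 15
stmt 2: z := y - x  -- replace 0 occurrence(s) of z with (y - x)
  => ( x * y ) >= 15
stmt 1: y := z - x  -- replace 1 occurrence(s) of y with (z - x)
  => ( x * ( z - x ) ) >= 15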